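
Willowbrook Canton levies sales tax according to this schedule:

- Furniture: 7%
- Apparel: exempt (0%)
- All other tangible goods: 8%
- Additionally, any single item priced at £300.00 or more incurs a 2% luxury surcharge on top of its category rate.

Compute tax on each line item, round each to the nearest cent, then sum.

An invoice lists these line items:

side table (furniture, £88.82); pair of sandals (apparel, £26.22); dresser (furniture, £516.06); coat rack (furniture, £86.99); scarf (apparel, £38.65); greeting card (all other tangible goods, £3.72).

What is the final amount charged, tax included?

£819.52

Side table £88.82: furniture → 7% → £6.22
Pair of sandals £26.22: apparel → 0% → £0.00
Dresser £516.06: furniture → 7% + 2% surcharge = 9% → £46.45
Coat rack £86.99: furniture → 7% → £6.09
Scarf £38.65: apparel → 0% → £0.00
Greeting card £3.72: all other tangible goods → 8% → £0.30
Subtotal = £760.46; tax = £59.06; total due = £819.52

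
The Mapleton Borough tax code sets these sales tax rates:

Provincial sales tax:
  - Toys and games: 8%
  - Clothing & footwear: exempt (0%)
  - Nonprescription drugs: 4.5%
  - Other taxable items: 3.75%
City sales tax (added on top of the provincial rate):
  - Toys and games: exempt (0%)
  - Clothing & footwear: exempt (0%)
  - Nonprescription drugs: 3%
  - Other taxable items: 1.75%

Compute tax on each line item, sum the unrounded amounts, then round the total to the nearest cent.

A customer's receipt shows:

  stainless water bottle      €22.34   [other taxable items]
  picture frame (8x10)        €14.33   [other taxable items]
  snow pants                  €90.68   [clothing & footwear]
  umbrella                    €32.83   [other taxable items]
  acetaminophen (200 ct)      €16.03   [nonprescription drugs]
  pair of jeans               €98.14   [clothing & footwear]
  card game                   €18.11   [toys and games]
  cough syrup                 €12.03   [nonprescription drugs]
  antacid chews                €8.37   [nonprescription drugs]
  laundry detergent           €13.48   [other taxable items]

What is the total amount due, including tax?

Stainless water bottle €22.34: other taxable items → 3.75% + 1.75% city = 5.5% → €1.2287
Picture frame (8x10) €14.33: other taxable items → 3.75% + 1.75% city = 5.5% → €0.78815
Snow pants €90.68: clothing & footwear → 0% + 0% city = 0% → €0.00
Umbrella €32.83: other taxable items → 3.75% + 1.75% city = 5.5% → €1.80565
Acetaminophen (200 ct) €16.03: nonprescription drugs → 4.5% + 3% city = 7.5% → €1.20225
Pair of jeans €98.14: clothing & footwear → 0% + 0% city = 0% → €0.00
Card game €18.11: toys and games → 8% + 0% city = 8% → €1.4488
Cough syrup €12.03: nonprescription drugs → 4.5% + 3% city = 7.5% → €0.90225
Antacid chews €8.37: nonprescription drugs → 4.5% + 3% city = 7.5% → €0.62775
Laundry detergent €13.48: other taxable items → 3.75% + 1.75% city = 5.5% → €0.7414
Subtotal = €326.34; unrounded tax = €8.74495 → €8.74; total due = €335.08

€335.08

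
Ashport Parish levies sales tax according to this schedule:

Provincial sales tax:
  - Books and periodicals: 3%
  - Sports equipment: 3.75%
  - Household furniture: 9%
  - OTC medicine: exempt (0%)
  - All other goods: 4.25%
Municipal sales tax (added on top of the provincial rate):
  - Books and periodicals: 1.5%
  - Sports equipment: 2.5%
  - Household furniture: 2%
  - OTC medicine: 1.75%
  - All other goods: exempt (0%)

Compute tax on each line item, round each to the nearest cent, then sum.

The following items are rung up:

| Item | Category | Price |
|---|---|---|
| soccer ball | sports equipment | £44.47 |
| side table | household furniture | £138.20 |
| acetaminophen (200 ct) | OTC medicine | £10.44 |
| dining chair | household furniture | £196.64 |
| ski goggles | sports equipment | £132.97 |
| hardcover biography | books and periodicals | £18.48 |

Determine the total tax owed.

£48.93

Soccer ball £44.47: sports equipment → 3.75% + 2.5% municipal = 6.25% → £2.78
Side table £138.20: household furniture → 9% + 2% municipal = 11% → £15.20
Acetaminophen (200 ct) £10.44: OTC medicine → 0% + 1.75% municipal = 1.75% → £0.18
Dining chair £196.64: household furniture → 9% + 2% municipal = 11% → £21.63
Ski goggles £132.97: sports equipment → 3.75% + 2.5% municipal = 6.25% → £8.31
Hardcover biography £18.48: books and periodicals → 3% + 1.5% municipal = 4.5% → £0.83
Total tax = £2.78 + £15.20 + £0.18 + £21.63 + £8.31 + £0.83 = £48.93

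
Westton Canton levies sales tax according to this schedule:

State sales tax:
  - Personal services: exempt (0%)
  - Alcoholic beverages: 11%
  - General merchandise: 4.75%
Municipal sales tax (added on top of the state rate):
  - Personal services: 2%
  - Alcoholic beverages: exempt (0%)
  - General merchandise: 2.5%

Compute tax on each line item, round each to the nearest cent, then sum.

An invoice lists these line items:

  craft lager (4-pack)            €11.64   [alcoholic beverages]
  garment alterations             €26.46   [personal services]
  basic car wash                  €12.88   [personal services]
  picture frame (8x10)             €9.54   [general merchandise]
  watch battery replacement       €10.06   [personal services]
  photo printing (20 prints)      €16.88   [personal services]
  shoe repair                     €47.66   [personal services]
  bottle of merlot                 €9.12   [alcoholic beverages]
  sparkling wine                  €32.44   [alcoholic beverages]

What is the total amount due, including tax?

€185.50

Craft lager (4-pack) €11.64: alcoholic beverages → 11% + 0% municipal = 11% → €1.28
Garment alterations €26.46: personal services → 0% + 2% municipal = 2% → €0.53
Basic car wash €12.88: personal services → 0% + 2% municipal = 2% → €0.26
Picture frame (8x10) €9.54: general merchandise → 4.75% + 2.5% municipal = 7.25% → €0.69
Watch battery replacement €10.06: personal services → 0% + 2% municipal = 2% → €0.20
Photo printing (20 prints) €16.88: personal services → 0% + 2% municipal = 2% → €0.34
Shoe repair €47.66: personal services → 0% + 2% municipal = 2% → €0.95
Bottle of merlot €9.12: alcoholic beverages → 11% + 0% municipal = 11% → €1.00
Sparkling wine €32.44: alcoholic beverages → 11% + 0% municipal = 11% → €3.57
Subtotal = €176.68; tax = €8.82; total due = €185.50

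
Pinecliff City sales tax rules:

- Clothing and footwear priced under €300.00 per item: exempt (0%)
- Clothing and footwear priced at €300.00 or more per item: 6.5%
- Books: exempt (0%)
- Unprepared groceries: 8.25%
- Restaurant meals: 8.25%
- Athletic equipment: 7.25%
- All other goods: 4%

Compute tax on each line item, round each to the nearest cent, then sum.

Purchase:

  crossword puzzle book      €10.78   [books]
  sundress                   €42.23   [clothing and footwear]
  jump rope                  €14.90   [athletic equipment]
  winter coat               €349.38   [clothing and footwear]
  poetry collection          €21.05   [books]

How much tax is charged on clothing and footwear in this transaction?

€22.71

Sundress €42.23: clothing and footwear, under €300.00 → 0% → €0.00
Winter coat €349.38: clothing and footwear, €300.00 or more → 6.5% → €22.71
Tax on clothing and footwear = €0.00 + €22.71 = €22.71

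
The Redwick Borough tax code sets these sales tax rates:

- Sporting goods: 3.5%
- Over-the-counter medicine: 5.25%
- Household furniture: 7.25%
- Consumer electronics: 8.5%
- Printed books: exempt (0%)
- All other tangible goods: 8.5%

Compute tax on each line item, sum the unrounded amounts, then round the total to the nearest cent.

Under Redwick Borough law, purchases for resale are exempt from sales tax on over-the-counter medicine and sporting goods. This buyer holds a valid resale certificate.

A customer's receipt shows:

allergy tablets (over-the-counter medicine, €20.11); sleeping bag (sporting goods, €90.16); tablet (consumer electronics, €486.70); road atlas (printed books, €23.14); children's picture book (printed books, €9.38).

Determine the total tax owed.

€41.37

Allergy tablets €20.11: over-the-counter medicine, buyer-exempt → 0% → €0.00
Sleeping bag €90.16: sporting goods, buyer-exempt → 0% → €0.00
Tablet €486.70: consumer electronics → 8.5% → €41.3695
Road atlas €23.14: printed books → 0% → €0.00
Children's picture book €9.38: printed books → 0% → €0.00
Unrounded tax sum = €41.3695 → €41.37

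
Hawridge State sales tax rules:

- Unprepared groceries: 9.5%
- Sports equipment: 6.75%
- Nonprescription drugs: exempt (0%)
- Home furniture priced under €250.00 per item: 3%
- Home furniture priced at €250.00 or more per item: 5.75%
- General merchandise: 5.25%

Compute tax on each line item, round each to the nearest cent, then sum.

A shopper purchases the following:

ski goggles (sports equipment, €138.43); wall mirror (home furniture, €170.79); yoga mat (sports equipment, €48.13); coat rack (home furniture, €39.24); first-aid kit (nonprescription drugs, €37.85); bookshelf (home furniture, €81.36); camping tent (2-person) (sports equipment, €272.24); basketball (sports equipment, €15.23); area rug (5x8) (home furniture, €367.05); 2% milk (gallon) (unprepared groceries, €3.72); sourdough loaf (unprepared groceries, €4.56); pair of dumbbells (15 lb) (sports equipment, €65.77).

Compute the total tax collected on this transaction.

Ski goggles €138.43: sports equipment → 6.75% → €9.34
Wall mirror €170.79: home furniture, under €250.00 → 3% → €5.12
Yoga mat €48.13: sports equipment → 6.75% → €3.25
Coat rack €39.24: home furniture, under €250.00 → 3% → €1.18
First-aid kit €37.85: nonprescription drugs → 0% → €0.00
Bookshelf €81.36: home furniture, under €250.00 → 3% → €2.44
Camping tent (2-person) €272.24: sports equipment → 6.75% → €18.38
Basketball €15.23: sports equipment → 6.75% → €1.03
Area rug (5x8) €367.05: home furniture, €250.00 or more → 5.75% → €21.11
2% milk (gallon) €3.72: unprepared groceries → 9.5% → €0.35
Sourdough loaf €4.56: unprepared groceries → 9.5% → €0.43
Pair of dumbbells (15 lb) €65.77: sports equipment → 6.75% → €4.44
Total tax = €9.34 + €5.12 + €3.25 + €1.18 + €2.44 + €18.38 + €1.03 + €21.11 + €0.35 + €0.43 + €4.44 = €67.07

€67.07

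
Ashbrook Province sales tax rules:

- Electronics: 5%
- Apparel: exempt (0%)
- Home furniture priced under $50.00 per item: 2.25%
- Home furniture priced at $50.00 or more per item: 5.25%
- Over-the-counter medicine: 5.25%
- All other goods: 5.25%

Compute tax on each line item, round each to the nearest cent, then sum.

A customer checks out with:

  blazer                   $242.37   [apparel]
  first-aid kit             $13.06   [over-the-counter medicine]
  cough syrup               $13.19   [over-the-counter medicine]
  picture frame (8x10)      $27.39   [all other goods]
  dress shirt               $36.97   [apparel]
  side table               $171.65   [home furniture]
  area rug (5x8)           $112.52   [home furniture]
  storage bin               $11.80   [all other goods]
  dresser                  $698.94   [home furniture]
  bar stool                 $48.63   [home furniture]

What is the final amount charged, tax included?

$1432.66

Blazer $242.37: apparel → 0% → $0.00
First-aid kit $13.06: over-the-counter medicine → 5.25% → $0.69
Cough syrup $13.19: over-the-counter medicine → 5.25% → $0.69
Picture frame (8x10) $27.39: all other goods → 5.25% → $1.44
Dress shirt $36.97: apparel → 0% → $0.00
Side table $171.65: home furniture, $50.00 or more → 5.25% → $9.01
Area rug (5x8) $112.52: home furniture, $50.00 or more → 5.25% → $5.91
Storage bin $11.80: all other goods → 5.25% → $0.62
Dresser $698.94: home furniture, $50.00 or more → 5.25% → $36.69
Bar stool $48.63: home furniture, under $50.00 → 2.25% → $1.09
Subtotal = $1376.52; tax = $56.14; total due = $1432.66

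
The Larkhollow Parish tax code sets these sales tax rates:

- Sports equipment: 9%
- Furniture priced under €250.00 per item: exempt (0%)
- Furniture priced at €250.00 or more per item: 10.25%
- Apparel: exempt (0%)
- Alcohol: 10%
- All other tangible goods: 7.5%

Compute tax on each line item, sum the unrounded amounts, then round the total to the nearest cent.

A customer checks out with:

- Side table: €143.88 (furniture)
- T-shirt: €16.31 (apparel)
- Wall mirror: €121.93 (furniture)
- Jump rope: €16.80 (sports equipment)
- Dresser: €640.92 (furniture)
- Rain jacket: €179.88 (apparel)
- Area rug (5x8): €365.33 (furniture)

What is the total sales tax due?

Side table €143.88: furniture, under €250.00 → 0% → €0.00
T-shirt €16.31: apparel → 0% → €0.00
Wall mirror €121.93: furniture, under €250.00 → 0% → €0.00
Jump rope €16.80: sports equipment → 9% → €1.512
Dresser €640.92: furniture, €250.00 or more → 10.25% → €65.6943
Rain jacket €179.88: apparel → 0% → €0.00
Area rug (5x8) €365.33: furniture, €250.00 or more → 10.25% → €37.446325
Unrounded tax sum = €104.652625 → €104.65

€104.65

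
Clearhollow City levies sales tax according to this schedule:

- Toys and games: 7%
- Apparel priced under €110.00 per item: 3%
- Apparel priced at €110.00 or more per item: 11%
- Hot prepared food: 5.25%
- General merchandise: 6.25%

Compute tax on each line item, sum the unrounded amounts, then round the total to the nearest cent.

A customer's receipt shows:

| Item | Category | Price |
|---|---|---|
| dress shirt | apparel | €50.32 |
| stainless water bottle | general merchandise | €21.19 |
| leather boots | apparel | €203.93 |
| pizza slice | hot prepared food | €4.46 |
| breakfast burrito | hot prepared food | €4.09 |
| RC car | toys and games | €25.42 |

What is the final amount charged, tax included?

Dress shirt €50.32: apparel, under €110.00 → 3% → €1.5096
Stainless water bottle €21.19: general merchandise → 6.25% → €1.324375
Leather boots €203.93: apparel, €110.00 or more → 11% → €22.4323
Pizza slice €4.46: hot prepared food → 5.25% → €0.23415
Breakfast burrito €4.09: hot prepared food → 5.25% → €0.214725
RC car €25.42: toys and games → 7% → €1.7794
Subtotal = €309.41; unrounded tax = €27.49455 → €27.49; total due = €336.90

€336.90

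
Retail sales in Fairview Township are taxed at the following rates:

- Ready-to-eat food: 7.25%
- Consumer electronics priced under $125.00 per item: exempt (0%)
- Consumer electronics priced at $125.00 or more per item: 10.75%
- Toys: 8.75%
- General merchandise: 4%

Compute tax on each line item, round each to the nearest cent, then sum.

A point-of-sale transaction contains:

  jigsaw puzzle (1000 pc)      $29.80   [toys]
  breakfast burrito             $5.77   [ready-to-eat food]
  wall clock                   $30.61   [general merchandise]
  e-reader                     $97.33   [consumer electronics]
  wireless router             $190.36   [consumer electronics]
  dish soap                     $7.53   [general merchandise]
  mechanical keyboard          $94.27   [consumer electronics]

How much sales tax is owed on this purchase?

Jigsaw puzzle (1000 pc) $29.80: toys → 8.75% → $2.61
Breakfast burrito $5.77: ready-to-eat food → 7.25% → $0.42
Wall clock $30.61: general merchandise → 4% → $1.22
E-reader $97.33: consumer electronics, under $125.00 → 0% → $0.00
Wireless router $190.36: consumer electronics, $125.00 or more → 10.75% → $20.46
Dish soap $7.53: general merchandise → 4% → $0.30
Mechanical keyboard $94.27: consumer electronics, under $125.00 → 0% → $0.00
Total tax = $2.61 + $0.42 + $1.22 + $20.46 + $0.30 = $25.01

$25.01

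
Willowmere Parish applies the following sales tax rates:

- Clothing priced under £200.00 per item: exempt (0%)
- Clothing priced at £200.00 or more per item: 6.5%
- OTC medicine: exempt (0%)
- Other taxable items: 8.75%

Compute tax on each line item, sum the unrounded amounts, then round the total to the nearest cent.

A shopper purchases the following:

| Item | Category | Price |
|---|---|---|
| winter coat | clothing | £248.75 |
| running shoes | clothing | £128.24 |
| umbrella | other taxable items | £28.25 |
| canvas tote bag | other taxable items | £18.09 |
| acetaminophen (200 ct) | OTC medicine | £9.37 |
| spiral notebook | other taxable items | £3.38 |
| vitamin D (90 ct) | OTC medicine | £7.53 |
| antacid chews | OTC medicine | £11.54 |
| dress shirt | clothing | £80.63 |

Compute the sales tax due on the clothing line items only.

£16.17

Winter coat £248.75: clothing, £200.00 or more → 6.5% → £16.16875
Running shoes £128.24: clothing, under £200.00 → 0% → £0.00
Dress shirt £80.63: clothing, under £200.00 → 0% → £0.00
Tax on clothing: unrounded sum = £16.16875 → £16.17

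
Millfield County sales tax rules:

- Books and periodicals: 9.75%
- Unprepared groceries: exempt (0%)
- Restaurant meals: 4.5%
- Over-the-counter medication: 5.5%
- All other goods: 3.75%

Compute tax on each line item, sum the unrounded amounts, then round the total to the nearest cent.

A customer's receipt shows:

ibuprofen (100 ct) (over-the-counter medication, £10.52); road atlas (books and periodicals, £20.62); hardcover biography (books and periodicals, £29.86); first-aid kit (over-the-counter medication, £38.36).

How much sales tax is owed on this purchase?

£7.61

Ibuprofen (100 ct) £10.52: over-the-counter medication → 5.5% → £0.5786
Road atlas £20.62: books and periodicals → 9.75% → £2.01045
Hardcover biography £29.86: books and periodicals → 9.75% → £2.91135
First-aid kit £38.36: over-the-counter medication → 5.5% → £2.1098
Unrounded tax sum = £7.6102 → £7.61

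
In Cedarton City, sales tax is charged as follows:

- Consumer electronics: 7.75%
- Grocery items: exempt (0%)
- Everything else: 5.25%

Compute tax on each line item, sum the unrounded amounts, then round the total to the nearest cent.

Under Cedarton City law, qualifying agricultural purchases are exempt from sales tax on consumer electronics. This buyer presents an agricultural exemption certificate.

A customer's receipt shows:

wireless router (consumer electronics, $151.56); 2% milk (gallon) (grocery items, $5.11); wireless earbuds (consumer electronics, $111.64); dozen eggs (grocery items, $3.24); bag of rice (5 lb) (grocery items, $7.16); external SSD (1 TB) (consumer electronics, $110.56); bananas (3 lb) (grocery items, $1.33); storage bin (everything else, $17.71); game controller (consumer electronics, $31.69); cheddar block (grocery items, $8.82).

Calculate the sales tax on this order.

Wireless router $151.56: consumer electronics, buyer-exempt → 0% → $0.00
2% milk (gallon) $5.11: grocery items → 0% → $0.00
Wireless earbuds $111.64: consumer electronics, buyer-exempt → 0% → $0.00
Dozen eggs $3.24: grocery items → 0% → $0.00
Bag of rice (5 lb) $7.16: grocery items → 0% → $0.00
External SSD (1 TB) $110.56: consumer electronics, buyer-exempt → 0% → $0.00
Bananas (3 lb) $1.33: grocery items → 0% → $0.00
Storage bin $17.71: everything else → 5.25% → $0.929775
Game controller $31.69: consumer electronics, buyer-exempt → 0% → $0.00
Cheddar block $8.82: grocery items → 0% → $0.00
Unrounded tax sum = $0.929775 → $0.93

$0.93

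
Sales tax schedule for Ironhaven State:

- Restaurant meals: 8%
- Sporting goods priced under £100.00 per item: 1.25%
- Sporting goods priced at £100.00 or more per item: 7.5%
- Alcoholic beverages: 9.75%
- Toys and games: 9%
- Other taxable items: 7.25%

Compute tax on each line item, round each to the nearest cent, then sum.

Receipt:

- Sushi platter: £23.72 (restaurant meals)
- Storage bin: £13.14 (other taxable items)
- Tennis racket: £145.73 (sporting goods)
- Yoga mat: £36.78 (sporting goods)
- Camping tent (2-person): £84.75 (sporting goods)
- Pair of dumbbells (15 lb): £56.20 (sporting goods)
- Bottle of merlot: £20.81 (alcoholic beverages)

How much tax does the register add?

Sushi platter £23.72: restaurant meals → 8% → £1.90
Storage bin £13.14: other taxable items → 7.25% → £0.95
Tennis racket £145.73: sporting goods, £100.00 or more → 7.5% → £10.93
Yoga mat £36.78: sporting goods, under £100.00 → 1.25% → £0.46
Camping tent (2-person) £84.75: sporting goods, under £100.00 → 1.25% → £1.06
Pair of dumbbells (15 lb) £56.20: sporting goods, under £100.00 → 1.25% → £0.70
Bottle of merlot £20.81: alcoholic beverages → 9.75% → £2.03
Total tax = £1.90 + £0.95 + £10.93 + £0.46 + £1.06 + £0.70 + £2.03 = £18.03

£18.03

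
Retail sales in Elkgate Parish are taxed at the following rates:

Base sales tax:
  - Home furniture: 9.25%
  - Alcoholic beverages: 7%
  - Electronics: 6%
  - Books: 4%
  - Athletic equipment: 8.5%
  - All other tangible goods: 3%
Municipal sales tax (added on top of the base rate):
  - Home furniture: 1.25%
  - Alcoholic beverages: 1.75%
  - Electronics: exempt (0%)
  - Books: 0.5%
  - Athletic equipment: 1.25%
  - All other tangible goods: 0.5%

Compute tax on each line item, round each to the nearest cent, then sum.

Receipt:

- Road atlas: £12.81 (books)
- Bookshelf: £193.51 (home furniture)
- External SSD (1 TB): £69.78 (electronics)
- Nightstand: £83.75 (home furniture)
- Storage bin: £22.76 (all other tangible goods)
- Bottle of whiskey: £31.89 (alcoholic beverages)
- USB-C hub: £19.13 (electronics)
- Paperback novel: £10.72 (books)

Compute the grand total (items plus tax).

Road atlas £12.81: books → 4% + 0.5% municipal = 4.5% → £0.58
Bookshelf £193.51: home furniture → 9.25% + 1.25% municipal = 10.5% → £20.32
External SSD (1 TB) £69.78: electronics → 6% + 0% municipal = 6% → £4.19
Nightstand £83.75: home furniture → 9.25% + 1.25% municipal = 10.5% → £8.79
Storage bin £22.76: all other tangible goods → 3% + 0.5% municipal = 3.5% → £0.80
Bottle of whiskey £31.89: alcoholic beverages → 7% + 1.75% municipal = 8.75% → £2.79
USB-C hub £19.13: electronics → 6% + 0% municipal = 6% → £1.15
Paperback novel £10.72: books → 4% + 0.5% municipal = 4.5% → £0.48
Subtotal = £444.35; tax = £39.10; total due = £483.45

£483.45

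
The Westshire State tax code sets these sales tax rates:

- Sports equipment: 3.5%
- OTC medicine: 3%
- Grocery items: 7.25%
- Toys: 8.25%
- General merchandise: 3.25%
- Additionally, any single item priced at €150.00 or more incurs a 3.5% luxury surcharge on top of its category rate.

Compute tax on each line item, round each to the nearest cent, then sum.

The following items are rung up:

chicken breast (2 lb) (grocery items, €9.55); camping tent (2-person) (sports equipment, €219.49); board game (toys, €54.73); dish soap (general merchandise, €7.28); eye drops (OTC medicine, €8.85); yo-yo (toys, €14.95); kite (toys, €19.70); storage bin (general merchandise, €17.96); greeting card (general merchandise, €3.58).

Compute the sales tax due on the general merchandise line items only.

Dish soap €7.28: general merchandise → 3.25% → €0.24
Storage bin €17.96: general merchandise → 3.25% → €0.58
Greeting card €3.58: general merchandise → 3.25% → €0.12
Tax on general merchandise = €0.24 + €0.58 + €0.12 = €0.94

€0.94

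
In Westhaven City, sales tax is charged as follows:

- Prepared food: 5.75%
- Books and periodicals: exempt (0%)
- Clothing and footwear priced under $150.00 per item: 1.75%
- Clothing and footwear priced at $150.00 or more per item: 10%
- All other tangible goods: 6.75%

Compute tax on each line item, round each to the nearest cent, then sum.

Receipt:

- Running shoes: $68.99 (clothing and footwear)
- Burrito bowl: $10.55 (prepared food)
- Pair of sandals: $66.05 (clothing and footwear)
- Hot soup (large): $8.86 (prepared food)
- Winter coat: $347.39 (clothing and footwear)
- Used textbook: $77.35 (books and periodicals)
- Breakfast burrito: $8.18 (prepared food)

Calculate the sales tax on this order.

$38.70

Running shoes $68.99: clothing and footwear, under $150.00 → 1.75% → $1.21
Burrito bowl $10.55: prepared food → 5.75% → $0.61
Pair of sandals $66.05: clothing and footwear, under $150.00 → 1.75% → $1.16
Hot soup (large) $8.86: prepared food → 5.75% → $0.51
Winter coat $347.39: clothing and footwear, $150.00 or more → 10% → $34.74
Used textbook $77.35: books and periodicals → 0% → $0.00
Breakfast burrito $8.18: prepared food → 5.75% → $0.47
Total tax = $1.21 + $0.61 + $1.16 + $0.51 + $34.74 + $0.47 = $38.70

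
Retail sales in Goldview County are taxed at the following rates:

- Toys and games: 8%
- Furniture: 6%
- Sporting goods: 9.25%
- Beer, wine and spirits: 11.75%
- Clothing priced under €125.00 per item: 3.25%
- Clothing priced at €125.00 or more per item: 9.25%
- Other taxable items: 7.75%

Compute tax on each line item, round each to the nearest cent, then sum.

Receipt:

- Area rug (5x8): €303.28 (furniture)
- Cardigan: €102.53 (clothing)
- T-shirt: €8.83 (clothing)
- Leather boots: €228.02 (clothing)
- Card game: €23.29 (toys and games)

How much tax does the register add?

Area rug (5x8) €303.28: furniture → 6% → €18.20
Cardigan €102.53: clothing, under €125.00 → 3.25% → €3.33
T-shirt €8.83: clothing, under €125.00 → 3.25% → €0.29
Leather boots €228.02: clothing, €125.00 or more → 9.25% → €21.09
Card game €23.29: toys and games → 8% → €1.86
Total tax = €18.20 + €3.33 + €0.29 + €21.09 + €1.86 = €44.77

€44.77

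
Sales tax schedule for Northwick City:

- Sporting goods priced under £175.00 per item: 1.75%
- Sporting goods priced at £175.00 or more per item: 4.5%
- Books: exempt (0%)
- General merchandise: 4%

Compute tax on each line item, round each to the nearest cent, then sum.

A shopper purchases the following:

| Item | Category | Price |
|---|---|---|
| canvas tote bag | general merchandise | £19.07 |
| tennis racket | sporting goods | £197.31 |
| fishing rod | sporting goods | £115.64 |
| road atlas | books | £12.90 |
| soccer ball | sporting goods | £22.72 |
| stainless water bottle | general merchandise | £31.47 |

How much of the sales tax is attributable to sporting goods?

Tennis racket £197.31: sporting goods, £175.00 or more → 4.5% → £8.88
Fishing rod £115.64: sporting goods, under £175.00 → 1.75% → £2.02
Soccer ball £22.72: sporting goods, under £175.00 → 1.75% → £0.40
Tax on sporting goods = £8.88 + £2.02 + £0.40 = £11.30

£11.30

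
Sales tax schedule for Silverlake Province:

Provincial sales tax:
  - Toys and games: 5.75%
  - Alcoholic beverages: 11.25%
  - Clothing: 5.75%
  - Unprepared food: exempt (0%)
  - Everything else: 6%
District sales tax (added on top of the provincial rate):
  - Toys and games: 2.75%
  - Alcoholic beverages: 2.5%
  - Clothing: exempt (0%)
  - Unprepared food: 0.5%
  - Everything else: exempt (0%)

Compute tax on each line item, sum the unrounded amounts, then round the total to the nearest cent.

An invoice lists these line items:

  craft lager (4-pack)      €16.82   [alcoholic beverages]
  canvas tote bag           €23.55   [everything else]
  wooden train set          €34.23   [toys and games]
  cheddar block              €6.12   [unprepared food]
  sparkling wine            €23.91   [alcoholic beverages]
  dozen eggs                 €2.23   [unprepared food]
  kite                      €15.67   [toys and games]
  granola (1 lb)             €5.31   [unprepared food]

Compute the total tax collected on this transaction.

Craft lager (4-pack) €16.82: alcoholic beverages → 11.25% + 2.5% district = 13.75% → €2.31275
Canvas tote bag €23.55: everything else → 6% + 0% district = 6% → €1.413
Wooden train set €34.23: toys and games → 5.75% + 2.75% district = 8.5% → €2.90955
Cheddar block €6.12: unprepared food → 0% + 0.5% district = 0.5% → €0.0306
Sparkling wine €23.91: alcoholic beverages → 11.25% + 2.5% district = 13.75% → €3.287625
Dozen eggs €2.23: unprepared food → 0% + 0.5% district = 0.5% → €0.01115
Kite €15.67: toys and games → 5.75% + 2.75% district = 8.5% → €1.33195
Granola (1 lb) €5.31: unprepared food → 0% + 0.5% district = 0.5% → €0.02655
Unrounded tax sum = €11.323175 → €11.32

€11.32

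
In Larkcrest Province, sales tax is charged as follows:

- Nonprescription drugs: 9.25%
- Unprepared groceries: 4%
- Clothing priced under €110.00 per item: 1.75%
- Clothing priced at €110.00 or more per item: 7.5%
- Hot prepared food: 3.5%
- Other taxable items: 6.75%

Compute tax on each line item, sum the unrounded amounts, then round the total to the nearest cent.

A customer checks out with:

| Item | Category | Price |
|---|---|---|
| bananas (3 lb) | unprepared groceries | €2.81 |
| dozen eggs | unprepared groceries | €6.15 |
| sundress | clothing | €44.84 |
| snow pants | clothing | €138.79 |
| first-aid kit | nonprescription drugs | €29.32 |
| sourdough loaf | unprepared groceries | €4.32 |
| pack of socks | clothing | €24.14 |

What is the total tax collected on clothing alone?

Sundress €44.84: clothing, under €110.00 → 1.75% → €0.7847
Snow pants €138.79: clothing, €110.00 or more → 7.5% → €10.40925
Pack of socks €24.14: clothing, under €110.00 → 1.75% → €0.42245
Tax on clothing: unrounded sum = €11.6164 → €11.62

€11.62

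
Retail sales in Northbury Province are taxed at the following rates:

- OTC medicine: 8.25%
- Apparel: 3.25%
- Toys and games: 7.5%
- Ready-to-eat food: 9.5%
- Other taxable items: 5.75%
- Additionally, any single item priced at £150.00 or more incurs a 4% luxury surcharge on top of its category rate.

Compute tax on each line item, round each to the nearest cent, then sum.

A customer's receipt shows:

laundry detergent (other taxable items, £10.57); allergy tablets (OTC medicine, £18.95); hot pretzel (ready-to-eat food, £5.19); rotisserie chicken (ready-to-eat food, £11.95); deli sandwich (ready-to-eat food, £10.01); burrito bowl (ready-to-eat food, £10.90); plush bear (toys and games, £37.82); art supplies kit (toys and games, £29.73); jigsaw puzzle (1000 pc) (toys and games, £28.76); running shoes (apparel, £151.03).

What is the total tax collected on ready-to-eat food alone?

Hot pretzel £5.19: ready-to-eat food → 9.5% → £0.49
Rotisserie chicken £11.95: ready-to-eat food → 9.5% → £1.14
Deli sandwich £10.01: ready-to-eat food → 9.5% → £0.95
Burrito bowl £10.90: ready-to-eat food → 9.5% → £1.04
Tax on ready-to-eat food = £0.49 + £1.14 + £0.95 + £1.04 = £3.62

£3.62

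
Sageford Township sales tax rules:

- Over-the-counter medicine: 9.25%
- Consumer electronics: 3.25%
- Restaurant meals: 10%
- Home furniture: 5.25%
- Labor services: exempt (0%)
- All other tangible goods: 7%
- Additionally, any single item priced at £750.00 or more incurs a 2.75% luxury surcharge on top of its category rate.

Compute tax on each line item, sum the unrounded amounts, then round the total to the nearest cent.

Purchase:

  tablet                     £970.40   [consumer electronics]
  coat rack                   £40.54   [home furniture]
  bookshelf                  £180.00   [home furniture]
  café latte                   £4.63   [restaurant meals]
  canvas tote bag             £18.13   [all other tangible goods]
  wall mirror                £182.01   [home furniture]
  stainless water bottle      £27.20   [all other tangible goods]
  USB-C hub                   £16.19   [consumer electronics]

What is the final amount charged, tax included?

£1522.62

Tablet £970.40: consumer electronics → 3.25% + 2.75% surcharge = 6% → £58.224
Coat rack £40.54: home furniture → 5.25% → £2.12835
Bookshelf £180.00: home furniture → 5.25% → £9.45
Café latte £4.63: restaurant meals → 10% → £0.463
Canvas tote bag £18.13: all other tangible goods → 7% → £1.2691
Wall mirror £182.01: home furniture → 5.25% → £9.555525
Stainless water bottle £27.20: all other tangible goods → 7% → £1.904
USB-C hub £16.19: consumer electronics → 3.25% → £0.526175
Subtotal = £1439.10; unrounded tax = £83.52015 → £83.52; total due = £1522.62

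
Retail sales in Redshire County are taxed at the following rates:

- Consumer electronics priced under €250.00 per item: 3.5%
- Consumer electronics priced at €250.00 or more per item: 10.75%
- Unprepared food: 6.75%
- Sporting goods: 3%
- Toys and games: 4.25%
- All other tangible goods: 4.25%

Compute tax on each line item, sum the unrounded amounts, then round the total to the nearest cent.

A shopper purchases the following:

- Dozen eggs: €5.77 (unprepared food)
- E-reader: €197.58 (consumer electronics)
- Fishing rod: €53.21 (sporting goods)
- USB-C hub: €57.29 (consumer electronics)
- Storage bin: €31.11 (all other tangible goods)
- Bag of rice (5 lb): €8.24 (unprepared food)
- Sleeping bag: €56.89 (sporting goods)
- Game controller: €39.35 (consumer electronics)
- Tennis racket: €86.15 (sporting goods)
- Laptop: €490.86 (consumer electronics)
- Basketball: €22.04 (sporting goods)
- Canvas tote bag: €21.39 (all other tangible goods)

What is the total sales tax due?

Dozen eggs €5.77: unprepared food → 6.75% → €0.389475
E-reader €197.58: consumer electronics, under €250.00 → 3.5% → €6.9153
Fishing rod €53.21: sporting goods → 3% → €1.5963
USB-C hub €57.29: consumer electronics, under €250.00 → 3.5% → €2.00515
Storage bin €31.11: all other tangible goods → 4.25% → €1.322175
Bag of rice (5 lb) €8.24: unprepared food → 6.75% → €0.5562
Sleeping bag €56.89: sporting goods → 3% → €1.7067
Game controller €39.35: consumer electronics, under €250.00 → 3.5% → €1.37725
Tennis racket €86.15: sporting goods → 3% → €2.5845
Laptop €490.86: consumer electronics, €250.00 or more → 10.75% → €52.76745
Basketball €22.04: sporting goods → 3% → €0.6612
Canvas tote bag €21.39: all other tangible goods → 4.25% → €0.909075
Unrounded tax sum = €72.790775 → €72.79

€72.79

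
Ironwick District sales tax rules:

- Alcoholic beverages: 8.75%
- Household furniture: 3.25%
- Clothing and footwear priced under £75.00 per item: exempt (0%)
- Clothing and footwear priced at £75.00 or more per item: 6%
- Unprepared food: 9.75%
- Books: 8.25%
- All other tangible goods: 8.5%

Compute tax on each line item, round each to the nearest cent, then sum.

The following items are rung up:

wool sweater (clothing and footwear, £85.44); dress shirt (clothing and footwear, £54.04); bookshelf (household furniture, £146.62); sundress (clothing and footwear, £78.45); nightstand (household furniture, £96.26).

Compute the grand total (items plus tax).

£478.55

Wool sweater £85.44: clothing and footwear, £75.00 or more → 6% → £5.13
Dress shirt £54.04: clothing and footwear, under £75.00 → 0% → £0.00
Bookshelf £146.62: household furniture → 3.25% → £4.77
Sundress £78.45: clothing and footwear, £75.00 or more → 6% → £4.71
Nightstand £96.26: household furniture → 3.25% → £3.13
Subtotal = £460.81; tax = £17.74; total due = £478.55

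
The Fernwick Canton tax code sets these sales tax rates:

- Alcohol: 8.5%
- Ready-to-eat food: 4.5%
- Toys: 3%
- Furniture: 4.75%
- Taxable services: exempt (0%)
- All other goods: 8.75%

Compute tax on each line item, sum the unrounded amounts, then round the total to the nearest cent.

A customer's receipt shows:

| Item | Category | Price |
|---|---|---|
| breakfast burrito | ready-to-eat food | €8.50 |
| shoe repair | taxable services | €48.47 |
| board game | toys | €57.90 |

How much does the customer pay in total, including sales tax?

Breakfast burrito €8.50: ready-to-eat food → 4.5% → €0.3825
Shoe repair €48.47: taxable services → 0% → €0.00
Board game €57.90: toys → 3% → €1.737
Subtotal = €114.87; unrounded tax = €2.1195 → €2.12; total due = €116.99

€116.99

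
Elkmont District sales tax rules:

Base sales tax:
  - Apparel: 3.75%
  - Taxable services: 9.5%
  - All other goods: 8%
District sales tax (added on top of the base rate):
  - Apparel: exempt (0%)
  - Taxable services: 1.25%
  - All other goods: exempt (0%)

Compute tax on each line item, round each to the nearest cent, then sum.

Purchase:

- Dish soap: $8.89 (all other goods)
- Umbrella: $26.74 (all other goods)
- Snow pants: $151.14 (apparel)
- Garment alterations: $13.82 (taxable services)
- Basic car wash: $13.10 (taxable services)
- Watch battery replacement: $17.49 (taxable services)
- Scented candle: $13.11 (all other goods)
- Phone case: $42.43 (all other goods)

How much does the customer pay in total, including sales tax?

$304.46

Dish soap $8.89: all other goods → 8% + 0% district = 8% → $0.71
Umbrella $26.74: all other goods → 8% + 0% district = 8% → $2.14
Snow pants $151.14: apparel → 3.75% + 0% district = 3.75% → $5.67
Garment alterations $13.82: taxable services → 9.5% + 1.25% district = 10.75% → $1.49
Basic car wash $13.10: taxable services → 9.5% + 1.25% district = 10.75% → $1.41
Watch battery replacement $17.49: taxable services → 9.5% + 1.25% district = 10.75% → $1.88
Scented candle $13.11: all other goods → 8% + 0% district = 8% → $1.05
Phone case $42.43: all other goods → 8% + 0% district = 8% → $3.39
Subtotal = $286.72; tax = $17.74; total due = $304.46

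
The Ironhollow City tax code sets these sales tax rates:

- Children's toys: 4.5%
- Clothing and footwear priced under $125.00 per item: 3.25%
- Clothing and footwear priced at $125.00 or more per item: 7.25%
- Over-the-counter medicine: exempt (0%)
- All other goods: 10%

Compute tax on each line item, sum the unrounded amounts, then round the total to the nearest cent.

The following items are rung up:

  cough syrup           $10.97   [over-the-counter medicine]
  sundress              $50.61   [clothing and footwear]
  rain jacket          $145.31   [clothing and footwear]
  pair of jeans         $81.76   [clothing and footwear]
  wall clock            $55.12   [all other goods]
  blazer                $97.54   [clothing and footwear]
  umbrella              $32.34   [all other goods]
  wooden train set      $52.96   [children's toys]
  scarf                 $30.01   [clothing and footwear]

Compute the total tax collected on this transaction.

Cough syrup $10.97: over-the-counter medicine → 0% → $0.00
Sundress $50.61: clothing and footwear, under $125.00 → 3.25% → $1.644825
Rain jacket $145.31: clothing and footwear, $125.00 or more → 7.25% → $10.534975
Pair of jeans $81.76: clothing and footwear, under $125.00 → 3.25% → $2.6572
Wall clock $55.12: all other goods → 10% → $5.512
Blazer $97.54: clothing and footwear, under $125.00 → 3.25% → $3.17005
Umbrella $32.34: all other goods → 10% → $3.234
Wooden train set $52.96: children's toys → 4.5% → $2.3832
Scarf $30.01: clothing and footwear, under $125.00 → 3.25% → $0.975325
Unrounded tax sum = $30.111575 → $30.11

$30.11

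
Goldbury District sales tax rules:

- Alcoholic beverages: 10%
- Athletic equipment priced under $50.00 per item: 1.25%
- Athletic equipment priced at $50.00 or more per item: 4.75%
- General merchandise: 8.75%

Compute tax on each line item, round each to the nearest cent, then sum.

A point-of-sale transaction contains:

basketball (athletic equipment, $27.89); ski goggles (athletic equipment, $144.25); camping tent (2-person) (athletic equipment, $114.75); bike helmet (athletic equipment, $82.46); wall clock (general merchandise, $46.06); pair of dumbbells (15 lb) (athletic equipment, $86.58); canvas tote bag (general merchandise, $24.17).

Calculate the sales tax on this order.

$26.82

Basketball $27.89: athletic equipment, under $50.00 → 1.25% → $0.35
Ski goggles $144.25: athletic equipment, $50.00 or more → 4.75% → $6.85
Camping tent (2-person) $114.75: athletic equipment, $50.00 or more → 4.75% → $5.45
Bike helmet $82.46: athletic equipment, $50.00 or more → 4.75% → $3.92
Wall clock $46.06: general merchandise → 8.75% → $4.03
Pair of dumbbells (15 lb) $86.58: athletic equipment, $50.00 or more → 4.75% → $4.11
Canvas tote bag $24.17: general merchandise → 8.75% → $2.11
Total tax = $0.35 + $6.85 + $5.45 + $3.92 + $4.03 + $4.11 + $2.11 = $26.82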